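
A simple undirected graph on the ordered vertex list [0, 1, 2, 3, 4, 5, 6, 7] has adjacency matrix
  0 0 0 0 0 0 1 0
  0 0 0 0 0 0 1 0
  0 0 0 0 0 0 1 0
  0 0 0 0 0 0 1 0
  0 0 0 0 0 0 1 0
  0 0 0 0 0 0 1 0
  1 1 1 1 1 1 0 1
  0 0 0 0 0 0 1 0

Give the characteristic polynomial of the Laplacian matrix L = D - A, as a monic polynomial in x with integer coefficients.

With the vertex order [0, 1, 2, 3, 4, 5, 6, 7], the degrees are [1, 1, 1, 1, 1, 1, 7, 1], giving D = diag(1, 1, 1, 1, 1, 1, 7, 1) and L = D - A. The eigenvalues of L are [0, 1, 1, 1, 1, 1, 1, 8]; the characteristic polynomial is the product of (x - lambda_i), which multiplies out to x^8 - 14x^7 + 63x^6 - 140x^5 + 175x^4 - 126x^3 + 49x^2 - 8x. The constant term is 0 because L is singular (the all-ones vector lies in its kernel).

x^8 - 14x^7 + 63x^6 - 140x^5 + 175x^4 - 126x^3 + 49x^2 - 8x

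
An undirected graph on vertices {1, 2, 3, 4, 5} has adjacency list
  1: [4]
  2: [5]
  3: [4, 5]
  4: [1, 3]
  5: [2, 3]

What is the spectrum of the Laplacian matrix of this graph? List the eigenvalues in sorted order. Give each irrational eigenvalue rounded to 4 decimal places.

Reading degrees in the order [1, 2, 3, 4, 5] gives [1, 1, 2, 2, 2]; set D = diag(1, 1, 2, 2, 2) and form L = D - A. Diagonalising L (or applying a numerical eigensolver to the 5x5 matrix) gives the spectrum above. The single zero eigenvalue shows the graph is connected.

[0, 0.3820, 1.3820, 2.6180, 3.6180]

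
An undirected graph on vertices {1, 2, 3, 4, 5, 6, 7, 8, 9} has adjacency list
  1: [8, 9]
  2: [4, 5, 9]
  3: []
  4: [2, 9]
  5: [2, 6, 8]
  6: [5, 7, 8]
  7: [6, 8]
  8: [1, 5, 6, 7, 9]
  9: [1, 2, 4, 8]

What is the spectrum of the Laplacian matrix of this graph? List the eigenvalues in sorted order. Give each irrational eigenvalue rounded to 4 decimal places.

[0, 0, 0.9280, 1.6427, 2.3416, 3.5771, 4.4525, 4.7559, 6.3023]

With the vertex order [1, 2, 3, 4, 5, 6, 7, 8, 9], the degrees are [2, 3, 0, 2, 3, 3, 2, 5, 4], giving D = diag(2, 3, 0, 2, 3, 3, 2, 5, 4) and L = D - A. Since every row of L sums to 0, the all-ones vector is in the kernel and 0 is an eigenvalue. The 2 zero eigenvalues correspond to the 2 connected components.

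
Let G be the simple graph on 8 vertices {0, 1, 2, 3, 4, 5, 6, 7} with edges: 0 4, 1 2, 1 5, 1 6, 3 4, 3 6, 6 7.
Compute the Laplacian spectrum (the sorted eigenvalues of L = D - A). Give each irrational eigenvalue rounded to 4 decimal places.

[0, 0.2243, 0.5858, 1, 1.4108, 2.7237, 3.4142, 4.6412]

Each diagonal entry of L is the vertex degree and each off-diagonal entry is -1 where an edge is present, 0 otherwise; in the order [0, 1, 2, 3, 4, 5, 6, 7] the diagonal is [1, 3, 1, 2, 2, 1, 3, 1]. Since every row of L sums to 0, the all-ones vector is in the kernel and 0 is an eigenvalue. There is one zero in the spectrum, matching the 1 component.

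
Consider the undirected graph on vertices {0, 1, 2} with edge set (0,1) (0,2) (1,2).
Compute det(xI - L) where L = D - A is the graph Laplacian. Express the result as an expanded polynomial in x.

With the vertex order [0, 1, 2], the degrees are [2, 2, 2], giving D = diag(2, 2, 2) and L = D - A. L has integer entries, so p(x) = det(xI - L) has integer coefficients. Expanding the determinant yields x^3 - 6x^2 + 9x. The coefficient of x^2 equals -trace(L) = -6, matching the sum of degrees. The eigenvalues sum to 6, which equals trace(L) = 2|E|. By the matrix-tree theorem the graph has (1/3) * product of the nonzero eigenvalues = 3 spanning trees.

x^3 - 6x^2 + 9x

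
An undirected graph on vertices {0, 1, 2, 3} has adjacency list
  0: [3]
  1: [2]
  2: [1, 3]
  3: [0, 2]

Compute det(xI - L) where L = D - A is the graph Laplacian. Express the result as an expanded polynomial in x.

x^4 - 6x^3 + 10x^2 - 4x

Each diagonal entry of L is the vertex degree and each off-diagonal entry is -1 where an edge is present, 0 otherwise; in the order [0, 1, 2, 3] the diagonal is [1, 1, 2, 2]. L has integer entries, so p(x) = det(xI - L) has integer coefficients. Expanding the determinant yields x^4 - 6x^3 + 10x^2 - 4x. Since p(0) = det(-L) = 0, x divides p(x). By the matrix-tree theorem the graph has (1/4) * product of the nonzero eigenvalues = 1 spanning tree. The eigenvalues sum to 6, which equals trace(L) = 2|E|.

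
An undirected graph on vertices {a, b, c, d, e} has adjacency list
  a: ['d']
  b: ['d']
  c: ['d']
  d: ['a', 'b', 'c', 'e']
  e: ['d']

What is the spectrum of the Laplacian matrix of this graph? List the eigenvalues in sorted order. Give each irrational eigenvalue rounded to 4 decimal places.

[0, 1, 1, 1, 5]

Each diagonal entry of L is the vertex degree and each off-diagonal entry is -1 where an edge is present, 0 otherwise; in the order [a, b, c, d, e] the diagonal is [1, 1, 1, 4, 1]. Diagonalising L (or applying a numerical eigensolver to the 5x5 matrix) gives the spectrum above. There is one zero in the spectrum, matching the 1 component.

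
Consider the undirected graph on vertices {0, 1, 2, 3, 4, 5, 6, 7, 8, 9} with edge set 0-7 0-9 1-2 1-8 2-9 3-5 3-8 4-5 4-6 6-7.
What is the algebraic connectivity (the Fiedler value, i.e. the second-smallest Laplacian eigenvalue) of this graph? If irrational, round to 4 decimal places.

With the vertex order [0, 1, 2, 3, 4, 5, 6, 7, 8, 9], the degrees are [2, 2, 2, 2, 2, 2, 2, 2, 2, 2], giving D = diag(2, 2, 2, 2, 2, 2, 2, 2, 2, 2) and L = D - A. Computing the eigenvalues of L and sorting gives [0, 0.3820, 0.3820, 1.3820, 1.3820, 2.6180, 2.6180, 3.6180, 3.6180, 4]. The Fiedler value lambda_2 = 0.3820 is strictly positive, so the graph is connected.

0.3820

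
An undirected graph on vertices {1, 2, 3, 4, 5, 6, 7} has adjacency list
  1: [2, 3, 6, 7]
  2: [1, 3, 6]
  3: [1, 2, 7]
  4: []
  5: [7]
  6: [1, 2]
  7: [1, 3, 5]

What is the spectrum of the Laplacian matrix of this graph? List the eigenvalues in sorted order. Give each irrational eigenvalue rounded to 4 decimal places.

With the vertex order [1, 2, 3, 4, 5, 6, 7], the degrees are [4, 3, 3, 0, 1, 2, 3], giving D = diag(4, 3, 3, 0, 1, 2, 3) and L = D - A. The multiplicity of 0 as a Laplacian eigenvalue equals the number of connected components. The 2 zero eigenvalues correspond to the 2 connected components. There are 2 zeros in the spectrum, matching the 2 components. The eigenvalues sum to 16, which equals trace(L) = 2|E|.

[0, 0, 0.7312, 2.1353, 3.4659, 4.5494, 5.1183]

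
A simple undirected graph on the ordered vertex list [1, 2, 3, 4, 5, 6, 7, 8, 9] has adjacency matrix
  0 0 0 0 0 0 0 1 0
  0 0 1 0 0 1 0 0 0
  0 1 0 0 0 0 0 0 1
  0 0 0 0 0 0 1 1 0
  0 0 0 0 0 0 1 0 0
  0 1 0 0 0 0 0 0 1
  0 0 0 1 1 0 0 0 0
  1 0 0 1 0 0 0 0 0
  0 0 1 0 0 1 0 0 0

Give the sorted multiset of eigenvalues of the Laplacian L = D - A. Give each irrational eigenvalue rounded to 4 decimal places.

[0, 0, 0.3820, 1.3820, 2, 2, 2.6180, 3.6180, 4]

With the vertex order [1, 2, 3, 4, 5, 6, 7, 8, 9], the degrees are [1, 2, 2, 2, 1, 2, 2, 2, 2], giving D = diag(1, 2, 2, 2, 1, 2, 2, 2, 2) and L = D - A. L is symmetric positive semidefinite, so every eigenvalue is real and nonnegative. The 2 zero eigenvalues correspond to the 2 connected components. The eigenvalues sum to 16, which equals trace(L) = 2|E|. There are 2 zeros in the spectrum, matching the 2 components.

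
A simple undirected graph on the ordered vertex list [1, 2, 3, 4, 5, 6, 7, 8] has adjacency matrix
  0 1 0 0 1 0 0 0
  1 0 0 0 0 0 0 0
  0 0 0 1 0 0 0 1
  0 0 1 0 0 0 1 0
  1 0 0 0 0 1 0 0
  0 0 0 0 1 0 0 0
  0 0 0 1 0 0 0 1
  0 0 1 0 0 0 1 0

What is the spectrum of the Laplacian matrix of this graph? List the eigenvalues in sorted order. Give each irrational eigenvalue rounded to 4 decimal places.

With the vertex order [1, 2, 3, 4, 5, 6, 7, 8], the degrees are [2, 1, 2, 2, 2, 1, 2, 2], giving D = diag(2, 1, 2, 2, 2, 1, 2, 2) and L = D - A. Since every row of L sums to 0, the all-ones vector is in the kernel and 0 is an eigenvalue. The 2 zero eigenvalues correspond to the 2 connected components.

[0, 0, 0.5858, 2, 2, 2, 3.4142, 4]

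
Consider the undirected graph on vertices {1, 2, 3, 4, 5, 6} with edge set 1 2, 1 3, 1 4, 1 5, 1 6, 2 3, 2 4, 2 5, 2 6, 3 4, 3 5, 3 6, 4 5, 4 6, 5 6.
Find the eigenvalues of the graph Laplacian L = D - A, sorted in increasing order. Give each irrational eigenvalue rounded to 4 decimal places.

With the vertex order [1, 2, 3, 4, 5, 6], the degrees are [5, 5, 5, 5, 5, 5], giving D = diag(5, 5, 5, 5, 5, 5) and L = D - A. Since every row of L sums to 0, the all-ones vector is in the kernel and 0 is an eigenvalue. The single zero eigenvalue shows the graph is connected. By the matrix-tree theorem the graph has (1/6) * product of the nonzero eigenvalues = 1296 spanning trees. The eigenvalues sum to 30, which equals trace(L) = 2|E|.

[0, 6, 6, 6, 6, 6]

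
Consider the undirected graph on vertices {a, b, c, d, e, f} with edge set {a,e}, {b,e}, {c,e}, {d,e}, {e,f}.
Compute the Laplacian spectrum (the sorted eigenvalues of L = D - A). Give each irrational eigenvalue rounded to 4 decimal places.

[0, 1, 1, 1, 1, 6]

Each diagonal entry of L is the vertex degree and each off-diagonal entry is -1 where an edge is present, 0 otherwise; in the order [a, b, c, d, e, f] the diagonal is [1, 1, 1, 1, 5, 1]. Since every row of L sums to 0, the all-ones vector is in the kernel and 0 is an eigenvalue. By the matrix-tree theorem the graph has (1/6) * product of the nonzero eigenvalues = 1 spanning tree. The eigenvalues sum to 10, which equals trace(L) = 2|E|.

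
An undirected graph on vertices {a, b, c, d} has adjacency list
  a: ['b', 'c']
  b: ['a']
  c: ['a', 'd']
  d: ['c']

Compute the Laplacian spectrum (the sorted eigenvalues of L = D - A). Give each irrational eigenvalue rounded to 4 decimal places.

[0, 0.5858, 2, 3.4142]

With the vertex order [a, b, c, d], the degrees are [2, 1, 2, 1], giving D = diag(2, 1, 2, 1) and L = D - A. L is symmetric positive semidefinite, so every eigenvalue is real and nonnegative. The single zero eigenvalue shows the graph is connected. There is one zero in the spectrum, matching the 1 component.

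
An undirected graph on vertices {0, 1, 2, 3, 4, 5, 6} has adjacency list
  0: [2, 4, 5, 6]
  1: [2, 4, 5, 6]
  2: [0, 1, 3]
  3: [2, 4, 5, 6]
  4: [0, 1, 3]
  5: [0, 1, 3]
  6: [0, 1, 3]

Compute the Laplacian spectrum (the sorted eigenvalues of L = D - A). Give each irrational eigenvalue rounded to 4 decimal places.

Each diagonal entry of L is the vertex degree and each off-diagonal entry is -1 where an edge is present, 0 otherwise; in the order [0, 1, 2, 3, 4, 5, 6] the diagonal is [4, 4, 3, 4, 3, 3, 3]. The multiplicity of 0 as a Laplacian eigenvalue equals the number of connected components. The single zero eigenvalue shows the graph is connected. There is one zero in the spectrum, matching the 1 component.

[0, 3, 3, 3, 4, 4, 7]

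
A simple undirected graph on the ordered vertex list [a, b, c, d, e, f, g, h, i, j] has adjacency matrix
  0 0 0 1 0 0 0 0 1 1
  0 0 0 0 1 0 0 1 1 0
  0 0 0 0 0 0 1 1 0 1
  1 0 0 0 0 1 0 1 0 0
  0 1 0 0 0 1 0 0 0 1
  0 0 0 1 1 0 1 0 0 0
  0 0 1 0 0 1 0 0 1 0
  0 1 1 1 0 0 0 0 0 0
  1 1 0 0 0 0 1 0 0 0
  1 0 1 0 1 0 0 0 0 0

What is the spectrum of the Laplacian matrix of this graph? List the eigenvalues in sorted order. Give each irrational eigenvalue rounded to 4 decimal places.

Reading degrees in the order [a, b, c, d, e, f, g, h, i, j] gives [3, 3, 3, 3, 3, 3, 3, 3, 3, 3]; set D = diag(3, 3, 3, 3, 3, 3, 3, 3, 3, 3) and form L = D - A. L is symmetric positive semidefinite, so every eigenvalue is real and nonnegative. The single zero eigenvalue shows the graph is connected. The largest eigenvalue, 5, is at most the vertex count 10. By the matrix-tree theorem the graph has (1/10) * product of the nonzero eigenvalues = 2000 spanning trees.

[0, 2, 2, 2, 2, 2, 5, 5, 5, 5]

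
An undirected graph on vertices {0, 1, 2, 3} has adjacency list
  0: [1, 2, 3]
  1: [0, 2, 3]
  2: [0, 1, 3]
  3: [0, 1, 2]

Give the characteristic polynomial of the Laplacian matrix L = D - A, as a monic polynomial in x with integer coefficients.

x^4 - 12x^3 + 48x^2 - 64x

With the vertex order [0, 1, 2, 3], the degrees are [3, 3, 3, 3], giving D = diag(3, 3, 3, 3) and L = D - A. L has integer entries, so p(x) = det(xI - L) has integer coefficients. Expanding the determinant yields x^4 - 12x^3 + 48x^2 - 64x. Since p(0) = det(-L) = 0, x divides p(x).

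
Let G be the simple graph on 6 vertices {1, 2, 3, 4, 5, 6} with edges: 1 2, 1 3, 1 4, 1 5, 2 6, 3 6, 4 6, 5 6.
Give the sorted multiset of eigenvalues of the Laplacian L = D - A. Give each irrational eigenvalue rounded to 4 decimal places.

[0, 2, 2, 2, 4, 6]

With the vertex order [1, 2, 3, 4, 5, 6], the degrees are [4, 2, 2, 2, 2, 4], giving D = diag(4, 2, 2, 2, 2, 4) and L = D - A. Since every row of L sums to 0, the all-ones vector is in the kernel and 0 is an eigenvalue. The single zero eigenvalue shows the graph is connected. By the matrix-tree theorem the graph has (1/6) * product of the nonzero eigenvalues = 32 spanning trees.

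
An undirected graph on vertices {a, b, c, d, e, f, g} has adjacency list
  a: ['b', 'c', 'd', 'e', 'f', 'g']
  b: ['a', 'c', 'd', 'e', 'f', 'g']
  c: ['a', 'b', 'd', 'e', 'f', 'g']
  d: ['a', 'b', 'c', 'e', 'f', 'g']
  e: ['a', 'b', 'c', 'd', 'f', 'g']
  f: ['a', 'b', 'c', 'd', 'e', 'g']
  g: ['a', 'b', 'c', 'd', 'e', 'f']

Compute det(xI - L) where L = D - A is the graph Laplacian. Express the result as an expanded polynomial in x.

With the vertex order [a, b, c, d, e, f, g], the degrees are [6, 6, 6, 6, 6, 6, 6], giving D = diag(6, 6, 6, 6, 6, 6, 6) and L = D - A. L has integer entries, so p(x) = det(xI - L) has integer coefficients. Expanding the determinant yields x^7 - 42x^6 + 735x^5 - 6860x^4 + 36015x^3 - 100842x^2 + 117649x. The coefficient of x^6 equals -trace(L) = -42, matching the sum of degrees. The largest eigenvalue, 7, is at most the vertex count 7.

x^7 - 42x^6 + 735x^5 - 6860x^4 + 36015x^3 - 100842x^2 + 117649x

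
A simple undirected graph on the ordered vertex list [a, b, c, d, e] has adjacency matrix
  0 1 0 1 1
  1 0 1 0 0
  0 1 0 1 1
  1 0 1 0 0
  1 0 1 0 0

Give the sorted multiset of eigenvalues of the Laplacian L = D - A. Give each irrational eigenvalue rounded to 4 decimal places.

Reading degrees in the order [a, b, c, d, e] gives [3, 2, 3, 2, 2]; set D = diag(3, 2, 3, 2, 2) and form L = D - A. L is symmetric positive semidefinite, so every eigenvalue is real and nonnegative. By the matrix-tree theorem the graph has (1/5) * product of the nonzero eigenvalues = 12 spanning trees.

[0, 2, 2, 3, 5]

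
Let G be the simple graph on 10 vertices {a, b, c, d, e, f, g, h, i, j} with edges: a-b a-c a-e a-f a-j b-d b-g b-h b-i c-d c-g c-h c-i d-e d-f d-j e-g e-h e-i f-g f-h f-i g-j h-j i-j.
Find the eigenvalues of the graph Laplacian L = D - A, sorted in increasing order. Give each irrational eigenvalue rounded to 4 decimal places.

Reading degrees in the order [a, b, c, d, e, f, g, h, i, j] gives [5, 5, 5, 5, 5, 5, 5, 5, 5, 5]; set D = diag(5, 5, 5, 5, 5, 5, 5, 5, 5, 5) and form L = D - A. L is symmetric positive semidefinite, so every eigenvalue is real and nonnegative. The single zero eigenvalue shows the graph is connected. There is one zero in the spectrum, matching the 1 component. The eigenvalues sum to 50, which equals trace(L) = 2|E|.

[0, 5, 5, 5, 5, 5, 5, 5, 5, 10]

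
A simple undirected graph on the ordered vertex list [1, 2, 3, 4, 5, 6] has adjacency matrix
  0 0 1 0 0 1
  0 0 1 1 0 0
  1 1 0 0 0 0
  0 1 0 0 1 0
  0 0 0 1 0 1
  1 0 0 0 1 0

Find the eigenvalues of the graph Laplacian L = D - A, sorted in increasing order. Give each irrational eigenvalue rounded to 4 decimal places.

[0, 1, 1, 3, 3, 4]

With the vertex order [1, 2, 3, 4, 5, 6], the degrees are [2, 2, 2, 2, 2, 2], giving D = diag(2, 2, 2, 2, 2, 2) and L = D - A. Diagonalising L (or applying a numerical eigensolver to the 6x6 matrix) gives the spectrum above.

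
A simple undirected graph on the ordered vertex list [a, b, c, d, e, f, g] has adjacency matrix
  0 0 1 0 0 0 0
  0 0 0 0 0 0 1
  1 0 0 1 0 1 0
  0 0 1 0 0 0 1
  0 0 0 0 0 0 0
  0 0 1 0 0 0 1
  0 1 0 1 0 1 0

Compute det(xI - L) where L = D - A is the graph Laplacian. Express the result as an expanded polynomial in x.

Each diagonal entry of L is the vertex degree and each off-diagonal entry is -1 where an edge is present, 0 otherwise; in the order [a, b, c, d, e, f, g] the diagonal is [1, 1, 3, 2, 0, 2, 3]. Computing det(xI - L) by cofactor expansion (or equivalently via sum-over-permutations) gives x^7 - 12x^6 + 52x^5 - 100x^4 + 84x^3 - 24x^2. The coefficient of x^6 equals -trace(L) = -12, matching the sum of degrees. There are 2 zeros in the spectrum, matching the 2 components.

x^7 - 12x^6 + 52x^5 - 100x^4 + 84x^3 - 24x^2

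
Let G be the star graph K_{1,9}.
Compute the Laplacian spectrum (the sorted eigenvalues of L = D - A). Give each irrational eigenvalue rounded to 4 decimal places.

The graph has 10 vertices and degree multiset [9, 1, 1, 1, 1, 1, 1, 1, 1, 1]; D is the diagonal matrix of degrees and L = D - A. Since every row of L sums to 0, the all-ones vector is in the kernel and 0 is an eigenvalue.

[0, 1, 1, 1, 1, 1, 1, 1, 1, 10]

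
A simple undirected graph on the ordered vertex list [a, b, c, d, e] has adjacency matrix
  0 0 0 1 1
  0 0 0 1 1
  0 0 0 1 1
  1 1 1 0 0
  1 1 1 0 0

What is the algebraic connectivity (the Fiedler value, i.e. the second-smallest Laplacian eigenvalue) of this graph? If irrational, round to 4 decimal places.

Each diagonal entry of L is the vertex degree and each off-diagonal entry is -1 where an edge is present, 0 otherwise; in the order [a, b, c, d, e] the diagonal is [2, 2, 2, 3, 3]. The sorted Laplacian eigenvalues are [0, 2, 2, 3, 5]; the algebraic connectivity is the second entry, 2. By the matrix-tree theorem the graph has (1/5) * product of the nonzero eigenvalues = 12 spanning trees. The eigenvalues sum to 12, which equals trace(L) = 2|E|.

2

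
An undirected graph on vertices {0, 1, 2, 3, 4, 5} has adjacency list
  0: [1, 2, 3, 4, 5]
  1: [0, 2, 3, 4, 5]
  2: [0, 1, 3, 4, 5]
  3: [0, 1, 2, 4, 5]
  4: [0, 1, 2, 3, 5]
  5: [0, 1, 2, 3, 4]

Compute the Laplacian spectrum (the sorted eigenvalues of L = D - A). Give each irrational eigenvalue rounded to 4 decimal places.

[0, 6, 6, 6, 6, 6]

Each diagonal entry of L is the vertex degree and each off-diagonal entry is -1 where an edge is present, 0 otherwise; in the order [0, 1, 2, 3, 4, 5] the diagonal is [5, 5, 5, 5, 5, 5]. L is symmetric positive semidefinite, so every eigenvalue is real and nonnegative. The single zero eigenvalue shows the graph is connected. By the matrix-tree theorem the graph has (1/6) * product of the nonzero eigenvalues = 1296 spanning trees.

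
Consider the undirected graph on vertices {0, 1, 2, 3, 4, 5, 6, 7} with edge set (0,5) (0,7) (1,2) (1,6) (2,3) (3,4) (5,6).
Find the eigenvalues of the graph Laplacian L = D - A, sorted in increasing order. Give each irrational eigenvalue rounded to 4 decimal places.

[0, 0.1522, 0.5858, 1.2346, 2, 2.7654, 3.4142, 3.8478]

With the vertex order [0, 1, 2, 3, 4, 5, 6, 7], the degrees are [2, 2, 2, 2, 1, 2, 2, 1], giving D = diag(2, 2, 2, 2, 1, 2, 2, 1) and L = D - A. Since every row of L sums to 0, the all-ones vector is in the kernel and 0 is an eigenvalue. There is one zero in the spectrum, matching the 1 component. The eigenvalues sum to 14, which equals trace(L) = 2|E|.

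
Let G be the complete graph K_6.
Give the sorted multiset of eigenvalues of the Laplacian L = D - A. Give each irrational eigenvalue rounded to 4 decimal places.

The graph has 6 vertices and degree multiset [5, 5, 5, 5, 5, 5]; D is the diagonal matrix of degrees and L = D - A. Diagonalising L (or applying a numerical eigensolver to the 6x6 matrix) gives the spectrum above. The single zero eigenvalue shows the graph is connected.

[0, 6, 6, 6, 6, 6]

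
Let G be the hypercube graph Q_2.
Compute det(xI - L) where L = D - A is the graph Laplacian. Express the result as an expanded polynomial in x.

x^4 - 8x^3 + 20x^2 - 16x

The graph has 4 vertices and degree multiset [2, 2, 2, 2]; D is the diagonal matrix of degrees and L = D - A. Computing det(xI - L) by cofactor expansion (or equivalently via sum-over-permutations) gives x^4 - 8x^3 + 20x^2 - 16x. The coefficient of x^3 equals -trace(L) = -8, matching the sum of degrees. The eigenvalues sum to 8, which equals trace(L) = 2|E|.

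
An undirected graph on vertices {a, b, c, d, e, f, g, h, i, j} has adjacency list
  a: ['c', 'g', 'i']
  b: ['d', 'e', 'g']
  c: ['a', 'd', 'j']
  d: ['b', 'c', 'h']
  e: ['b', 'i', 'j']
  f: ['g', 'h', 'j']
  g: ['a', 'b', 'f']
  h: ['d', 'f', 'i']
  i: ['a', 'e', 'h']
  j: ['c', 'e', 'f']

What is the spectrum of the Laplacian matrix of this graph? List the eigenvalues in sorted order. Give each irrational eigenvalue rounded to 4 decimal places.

[0, 2, 2, 2, 2, 2, 5, 5, 5, 5]

Reading degrees in the order [a, b, c, d, e, f, g, h, i, j] gives [3, 3, 3, 3, 3, 3, 3, 3, 3, 3]; set D = diag(3, 3, 3, 3, 3, 3, 3, 3, 3, 3) and form L = D - A. L is symmetric positive semidefinite, so every eigenvalue is real and nonnegative. The single zero eigenvalue shows the graph is connected.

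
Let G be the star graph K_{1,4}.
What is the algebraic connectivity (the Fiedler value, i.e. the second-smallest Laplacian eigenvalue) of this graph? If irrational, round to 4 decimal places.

1

The graph has 5 vertices and degree multiset [4, 1, 1, 1, 1]; D is the diagonal matrix of degrees and L = D - A. The smallest Laplacian eigenvalue is always 0. The next one, lambda_2 = 1, measures how hard the graph is to disconnect: larger values mean better connectivity. The eigenvalues sum to 8, which equals trace(L) = 2|E|.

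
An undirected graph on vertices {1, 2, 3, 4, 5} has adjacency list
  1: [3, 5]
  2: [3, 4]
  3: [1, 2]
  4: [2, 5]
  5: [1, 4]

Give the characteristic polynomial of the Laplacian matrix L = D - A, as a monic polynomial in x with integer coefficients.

With the vertex order [1, 2, 3, 4, 5], the degrees are [2, 2, 2, 2, 2], giving D = diag(2, 2, 2, 2, 2) and L = D - A. Computing det(xI - L) by cofactor expansion (or equivalently via sum-over-permutations) gives x^5 - 10x^4 + 35x^3 - 50x^2 + 25x. The constant term is 0 because L is singular (the all-ones vector lies in its kernel). By the matrix-tree theorem the graph has (1/5) * product of the nonzero eigenvalues = 5 spanning trees.

x^5 - 10x^4 + 35x^3 - 50x^2 + 25x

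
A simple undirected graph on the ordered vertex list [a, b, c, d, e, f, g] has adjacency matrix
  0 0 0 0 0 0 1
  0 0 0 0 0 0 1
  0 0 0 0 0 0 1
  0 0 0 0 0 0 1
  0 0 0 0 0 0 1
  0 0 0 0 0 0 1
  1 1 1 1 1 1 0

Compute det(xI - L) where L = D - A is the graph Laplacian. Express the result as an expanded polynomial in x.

x^7 - 12x^6 + 45x^5 - 80x^4 + 75x^3 - 36x^2 + 7x

Reading degrees in the order [a, b, c, d, e, f, g] gives [1, 1, 1, 1, 1, 1, 6]; set D = diag(1, 1, 1, 1, 1, 1, 6) and form L = D - A. The eigenvalues of L are [0, 1, 1, 1, 1, 1, 7]; the characteristic polynomial is the product of (x - lambda_i), which multiplies out to x^7 - 12x^6 + 45x^5 - 80x^4 + 75x^3 - 36x^2 + 7x. Since p(0) = det(-L) = 0, x divides p(x). The largest eigenvalue, 7, is at most the vertex count 7.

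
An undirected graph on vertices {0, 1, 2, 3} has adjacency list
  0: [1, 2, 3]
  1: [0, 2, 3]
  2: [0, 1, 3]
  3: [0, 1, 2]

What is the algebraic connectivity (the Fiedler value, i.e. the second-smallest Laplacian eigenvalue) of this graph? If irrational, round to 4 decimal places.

Each diagonal entry of L is the vertex degree and each off-diagonal entry is -1 where an edge is present, 0 otherwise; in the order [0, 1, 2, 3] the diagonal is [3, 3, 3, 3]. The smallest Laplacian eigenvalue is always 0. The next one, lambda_2 = 4, measures how hard the graph is to disconnect: larger values mean better connectivity. By the matrix-tree theorem the graph has (1/4) * product of the nonzero eigenvalues = 16 spanning trees.

4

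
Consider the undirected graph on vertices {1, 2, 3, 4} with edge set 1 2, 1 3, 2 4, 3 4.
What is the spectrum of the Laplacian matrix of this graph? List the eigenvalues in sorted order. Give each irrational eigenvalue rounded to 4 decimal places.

[0, 2, 2, 4]

Reading degrees in the order [1, 2, 3, 4] gives [2, 2, 2, 2]; set D = diag(2, 2, 2, 2) and form L = D - A. The multiplicity of 0 as a Laplacian eigenvalue equals the number of connected components. There is one zero in the spectrum, matching the 1 component. The largest eigenvalue, 4, is at most the vertex count 4.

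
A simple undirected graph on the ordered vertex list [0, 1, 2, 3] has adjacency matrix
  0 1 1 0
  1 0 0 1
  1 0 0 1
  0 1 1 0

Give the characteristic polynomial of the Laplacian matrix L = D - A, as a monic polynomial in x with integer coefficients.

x^4 - 8x^3 + 20x^2 - 16x

With the vertex order [0, 1, 2, 3], the degrees are [2, 2, 2, 2], giving D = diag(2, 2, 2, 2) and L = D - A. L has integer entries, so p(x) = det(xI - L) has integer coefficients. Expanding the determinant yields x^4 - 8x^3 + 20x^2 - 16x. The coefficient of x^3 equals -trace(L) = -8, matching the sum of degrees. There is one zero in the spectrum, matching the 1 component. The eigenvalues sum to 8, which equals trace(L) = 2|E|.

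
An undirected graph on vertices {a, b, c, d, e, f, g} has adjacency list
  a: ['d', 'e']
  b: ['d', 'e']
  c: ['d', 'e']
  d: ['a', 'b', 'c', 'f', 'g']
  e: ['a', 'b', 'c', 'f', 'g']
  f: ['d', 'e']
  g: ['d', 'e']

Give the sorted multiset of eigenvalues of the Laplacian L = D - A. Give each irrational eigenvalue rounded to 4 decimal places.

With the vertex order [a, b, c, d, e, f, g], the degrees are [2, 2, 2, 5, 5, 2, 2], giving D = diag(2, 2, 2, 5, 5, 2, 2) and L = D - A. Diagonalising L (or applying a numerical eigensolver to the 7x7 matrix) gives the spectrum above. The eigenvalues sum to 20, which equals trace(L) = 2|E|. By the matrix-tree theorem the graph has (1/7) * product of the nonzero eigenvalues = 80 spanning trees.

[0, 2, 2, 2, 2, 5, 7]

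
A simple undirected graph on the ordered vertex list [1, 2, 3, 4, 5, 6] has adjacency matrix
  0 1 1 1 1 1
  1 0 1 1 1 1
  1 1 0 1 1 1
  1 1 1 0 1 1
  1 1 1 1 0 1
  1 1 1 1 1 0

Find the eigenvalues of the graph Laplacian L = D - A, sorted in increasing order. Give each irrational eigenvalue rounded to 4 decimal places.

[0, 6, 6, 6, 6, 6]

Each diagonal entry of L is the vertex degree and each off-diagonal entry is -1 where an edge is present, 0 otherwise; in the order [1, 2, 3, 4, 5, 6] the diagonal is [5, 5, 5, 5, 5, 5]. Since every row of L sums to 0, the all-ones vector is in the kernel and 0 is an eigenvalue. The largest eigenvalue, 6, is at most the vertex count 6. By the matrix-tree theorem the graph has (1/6) * product of the nonzero eigenvalues = 1296 spanning trees.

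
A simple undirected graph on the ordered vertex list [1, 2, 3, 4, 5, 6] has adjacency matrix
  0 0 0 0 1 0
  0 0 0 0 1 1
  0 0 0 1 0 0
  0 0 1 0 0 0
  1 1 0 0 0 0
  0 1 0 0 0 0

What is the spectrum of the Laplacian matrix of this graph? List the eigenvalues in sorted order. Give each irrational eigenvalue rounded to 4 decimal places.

[0, 0, 0.5858, 2, 2, 3.4142]

With the vertex order [1, 2, 3, 4, 5, 6], the degrees are [1, 2, 1, 1, 2, 1], giving D = diag(1, 2, 1, 1, 2, 1) and L = D - A. L is symmetric positive semidefinite, so every eigenvalue is real and nonnegative. The 2 zero eigenvalues correspond to the 2 connected components. The largest eigenvalue, 3.4142, is at most the vertex count 6.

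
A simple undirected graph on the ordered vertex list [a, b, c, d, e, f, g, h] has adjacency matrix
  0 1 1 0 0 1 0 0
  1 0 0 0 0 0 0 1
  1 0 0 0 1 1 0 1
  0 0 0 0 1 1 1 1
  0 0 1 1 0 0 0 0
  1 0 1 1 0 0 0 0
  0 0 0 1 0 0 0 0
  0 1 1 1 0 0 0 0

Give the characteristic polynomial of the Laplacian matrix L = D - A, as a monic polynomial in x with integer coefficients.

Reading degrees in the order [a, b, c, d, e, f, g, h] gives [3, 2, 4, 4, 2, 3, 1, 3]; set D = diag(3, 2, 4, 4, 2, 3, 1, 3) and form L = D - A. L has integer entries, so p(x) = det(xI - L) has integer coefficients. Expanding the determinant yields x^8 - 22x^7 + 197x^6 - 926x^5 + 2452x^4 - 3628x^3 + 2747x^2 - 808x. The constant term is 0 because L is singular (the all-ones vector lies in its kernel). The largest eigenvalue, 6.0300, is at most the vertex count 8. There is one zero in the spectrum, matching the 1 component.

x^8 - 22x^7 + 197x^6 - 926x^5 + 2452x^4 - 3628x^3 + 2747x^2 - 808x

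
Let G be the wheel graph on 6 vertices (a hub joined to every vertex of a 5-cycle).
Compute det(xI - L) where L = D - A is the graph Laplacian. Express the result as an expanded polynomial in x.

The graph has 6 vertices and degree multiset [5, 3, 3, 3, 3, 3]; D is the diagonal matrix of degrees and L = D - A. Computing det(xI - L) by cofactor expansion (or equivalently via sum-over-permutations) gives x^6 - 20x^5 + 155x^4 - 580x^3 + 1045x^2 - 726x. The coefficient of x^5 equals -trace(L) = -20, matching the sum of degrees.

x^6 - 20x^5 + 155x^4 - 580x^3 + 1045x^2 - 726x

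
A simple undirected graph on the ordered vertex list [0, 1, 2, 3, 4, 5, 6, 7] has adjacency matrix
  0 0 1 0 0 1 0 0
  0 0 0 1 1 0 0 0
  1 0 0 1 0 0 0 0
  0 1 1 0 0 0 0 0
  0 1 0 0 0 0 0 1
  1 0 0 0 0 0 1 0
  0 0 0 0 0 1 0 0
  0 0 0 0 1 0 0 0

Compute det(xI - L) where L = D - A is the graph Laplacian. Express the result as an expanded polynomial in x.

x^8 - 14x^7 + 78x^6 - 220x^5 + 330x^4 - 252x^3 + 84x^2 - 8x

Reading degrees in the order [0, 1, 2, 3, 4, 5, 6, 7] gives [2, 2, 2, 2, 2, 2, 1, 1]; set D = diag(2, 2, 2, 2, 2, 2, 1, 1) and form L = D - A. L has integer entries, so p(x) = det(xI - L) has integer coefficients. Expanding the determinant yields x^8 - 14x^7 + 78x^6 - 220x^5 + 330x^4 - 252x^3 + 84x^2 - 8x. Since p(0) = det(-L) = 0, x divides p(x). The largest eigenvalue, 3.8478, is at most the vertex count 8. By the matrix-tree theorem the graph has (1/8) * product of the nonzero eigenvalues = 1 spanning tree.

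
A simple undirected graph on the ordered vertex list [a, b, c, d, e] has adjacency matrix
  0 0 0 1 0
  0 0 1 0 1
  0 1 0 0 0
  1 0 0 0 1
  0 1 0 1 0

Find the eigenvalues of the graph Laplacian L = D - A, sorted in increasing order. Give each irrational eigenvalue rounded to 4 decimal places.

Reading degrees in the order [a, b, c, d, e] gives [1, 2, 1, 2, 2]; set D = diag(1, 2, 1, 2, 2) and form L = D - A. L is symmetric positive semidefinite, so every eigenvalue is real and nonnegative. The single zero eigenvalue shows the graph is connected. The largest eigenvalue, 3.6180, is at most the vertex count 5. By the matrix-tree theorem the graph has (1/5) * product of the nonzero eigenvalues = 1 spanning tree.

[0, 0.3820, 1.3820, 2.6180, 3.6180]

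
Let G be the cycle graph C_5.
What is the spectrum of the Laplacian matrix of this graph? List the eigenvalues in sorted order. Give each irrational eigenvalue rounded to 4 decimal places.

[0, 1.3820, 1.3820, 3.6180, 3.6180]

The graph has 5 vertices and degree multiset [2, 2, 2, 2, 2]; D is the diagonal matrix of degrees and L = D - A. L is symmetric positive semidefinite, so every eigenvalue is real and nonnegative. By the matrix-tree theorem the graph has (1/5) * product of the nonzero eigenvalues = 5 spanning trees. There is one zero in the spectrum, matching the 1 component.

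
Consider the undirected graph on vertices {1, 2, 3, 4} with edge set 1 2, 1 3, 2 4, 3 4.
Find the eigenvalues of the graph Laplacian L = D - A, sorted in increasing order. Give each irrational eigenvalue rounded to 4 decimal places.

[0, 2, 2, 4]

Each diagonal entry of L is the vertex degree and each off-diagonal entry is -1 where an edge is present, 0 otherwise; in the order [1, 2, 3, 4] the diagonal is [2, 2, 2, 2]. L is symmetric positive semidefinite, so every eigenvalue is real and nonnegative. The single zero eigenvalue shows the graph is connected. By the matrix-tree theorem the graph has (1/4) * product of the nonzero eigenvalues = 4 spanning trees.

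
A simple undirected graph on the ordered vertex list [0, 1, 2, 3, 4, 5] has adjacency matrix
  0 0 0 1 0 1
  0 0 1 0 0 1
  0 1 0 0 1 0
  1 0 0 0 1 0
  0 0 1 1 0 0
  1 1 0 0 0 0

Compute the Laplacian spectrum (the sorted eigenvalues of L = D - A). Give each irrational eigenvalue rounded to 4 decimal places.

With the vertex order [0, 1, 2, 3, 4, 5], the degrees are [2, 2, 2, 2, 2, 2], giving D = diag(2, 2, 2, 2, 2, 2) and L = D - A. Diagonalising L (or applying a numerical eigensolver to the 6x6 matrix) gives the spectrum above. The single zero eigenvalue shows the graph is connected. By the matrix-tree theorem the graph has (1/6) * product of the nonzero eigenvalues = 6 spanning trees. There is one zero in the spectrum, matching the 1 component.

[0, 1, 1, 3, 3, 4]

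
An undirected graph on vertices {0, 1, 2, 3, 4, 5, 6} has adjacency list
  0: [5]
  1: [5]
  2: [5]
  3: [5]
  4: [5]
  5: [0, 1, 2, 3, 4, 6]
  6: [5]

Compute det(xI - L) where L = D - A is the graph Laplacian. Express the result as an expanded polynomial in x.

Reading degrees in the order [0, 1, 2, 3, 4, 5, 6] gives [1, 1, 1, 1, 1, 6, 1]; set D = diag(1, 1, 1, 1, 1, 6, 1) and form L = D - A. L has integer entries, so p(x) = det(xI - L) has integer coefficients. Expanding the determinant yields x^7 - 12x^6 + 45x^5 - 80x^4 + 75x^3 - 36x^2 + 7x. The constant term is 0 because L is singular (the all-ones vector lies in its kernel).

x^7 - 12x^6 + 45x^5 - 80x^4 + 75x^3 - 36x^2 + 7x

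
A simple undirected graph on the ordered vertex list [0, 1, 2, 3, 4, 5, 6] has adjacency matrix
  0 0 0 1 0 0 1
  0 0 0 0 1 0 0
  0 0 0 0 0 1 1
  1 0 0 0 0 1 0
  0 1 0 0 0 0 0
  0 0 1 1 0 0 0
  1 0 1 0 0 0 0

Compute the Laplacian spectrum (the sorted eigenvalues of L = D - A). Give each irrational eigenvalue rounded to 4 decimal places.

Each diagonal entry of L is the vertex degree and each off-diagonal entry is -1 where an edge is present, 0 otherwise; in the order [0, 1, 2, 3, 4, 5, 6] the diagonal is [2, 1, 2, 2, 1, 2, 2]. The multiplicity of 0 as a Laplacian eigenvalue equals the number of connected components. The 2 zero eigenvalues correspond to the 2 connected components. There are 2 zeros in the spectrum, matching the 2 components.

[0, 0, 1.3820, 1.3820, 2, 3.6180, 3.6180]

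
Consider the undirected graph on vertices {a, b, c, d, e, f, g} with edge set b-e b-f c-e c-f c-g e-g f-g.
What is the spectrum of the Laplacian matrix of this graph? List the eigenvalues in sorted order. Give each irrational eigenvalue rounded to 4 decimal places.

Reading degrees in the order [a, b, c, d, e, f, g] gives [0, 2, 3, 0, 3, 3, 3]; set D = diag(0, 2, 3, 0, 3, 3, 3) and form L = D - A. Since every row of L sums to 0, the all-ones vector is in the kernel and 0 is an eigenvalue. The 3 zero eigenvalues correspond to the 3 connected components. The eigenvalues sum to 14, which equals trace(L) = 2|E|. The largest eigenvalue, 5, is at most the vertex count 7.

[0, 0, 0, 2, 3, 4, 5]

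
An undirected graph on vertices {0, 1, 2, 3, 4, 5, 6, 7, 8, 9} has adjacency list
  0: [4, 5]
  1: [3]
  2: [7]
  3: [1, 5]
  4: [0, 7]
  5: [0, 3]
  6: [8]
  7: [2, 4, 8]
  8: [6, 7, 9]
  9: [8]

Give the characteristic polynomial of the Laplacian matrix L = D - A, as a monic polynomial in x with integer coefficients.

x^10 - 18x^9 + 134x^8 - 536x^7 + 1254x^6 - 1754x^5 + 1442x^4 - 656x^3 + 143x^2 - 10x

Each diagonal entry of L is the vertex degree and each off-diagonal entry is -1 where an edge is present, 0 otherwise; in the order [0, 1, 2, 3, 4, 5, 6, 7, 8, 9] the diagonal is [2, 1, 1, 2, 2, 2, 1, 3, 3, 1]. L has integer entries, so p(x) = det(xI - L) has integer coefficients. Expanding the determinant yields x^10 - 18x^9 + 134x^8 - 536x^7 + 1254x^6 - 1754x^5 + 1442x^4 - 656x^3 + 143x^2 - 10x. The constant term is 0 because L is singular (the all-ones vector lies in its kernel). There is one zero in the spectrum, matching the 1 component. The eigenvalues sum to 18, which equals trace(L) = 2|E|.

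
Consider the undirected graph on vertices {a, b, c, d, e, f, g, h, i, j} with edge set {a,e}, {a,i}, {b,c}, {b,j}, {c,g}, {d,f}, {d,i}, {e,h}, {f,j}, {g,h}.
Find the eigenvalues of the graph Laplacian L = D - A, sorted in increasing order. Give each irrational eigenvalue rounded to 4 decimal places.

[0, 0.3820, 0.3820, 1.3820, 1.3820, 2.6180, 2.6180, 3.6180, 3.6180, 4]

Reading degrees in the order [a, b, c, d, e, f, g, h, i, j] gives [2, 2, 2, 2, 2, 2, 2, 2, 2, 2]; set D = diag(2, 2, 2, 2, 2, 2, 2, 2, 2, 2) and form L = D - A. Diagonalising L (or applying a numerical eigensolver to the 10x10 matrix) gives the spectrum above. The single zero eigenvalue shows the graph is connected.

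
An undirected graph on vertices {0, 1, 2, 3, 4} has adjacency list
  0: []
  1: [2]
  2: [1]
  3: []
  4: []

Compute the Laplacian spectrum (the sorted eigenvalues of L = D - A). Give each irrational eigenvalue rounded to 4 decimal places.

[0, 0, 0, 0, 2]

Each diagonal entry of L is the vertex degree and each off-diagonal entry is -1 where an edge is present, 0 otherwise; in the order [0, 1, 2, 3, 4] the diagonal is [0, 1, 1, 0, 0]. Diagonalising L (or applying a numerical eigensolver to the 5x5 matrix) gives the spectrum above. The 4 zero eigenvalues correspond to the 4 connected components. There are 4 zeros in the spectrum, matching the 4 components.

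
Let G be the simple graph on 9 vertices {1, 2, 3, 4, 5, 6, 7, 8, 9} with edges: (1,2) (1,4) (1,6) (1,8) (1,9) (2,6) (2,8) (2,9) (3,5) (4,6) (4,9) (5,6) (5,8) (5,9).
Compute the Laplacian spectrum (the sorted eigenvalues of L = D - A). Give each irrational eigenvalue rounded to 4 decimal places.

[0, 0, 0.8311, 2.4565, 4, 4, 4, 5.8703, 6.8421]

Each diagonal entry of L is the vertex degree and each off-diagonal entry is -1 where an edge is present, 0 otherwise; in the order [1, 2, 3, 4, 5, 6, 7, 8, 9] the diagonal is [5, 4, 1, 3, 4, 4, 0, 3, 4]. The multiplicity of 0 as a Laplacian eigenvalue equals the number of connected components. The 2 zero eigenvalues correspond to the 2 connected components. The eigenvalues sum to 28, which equals trace(L) = 2|E|.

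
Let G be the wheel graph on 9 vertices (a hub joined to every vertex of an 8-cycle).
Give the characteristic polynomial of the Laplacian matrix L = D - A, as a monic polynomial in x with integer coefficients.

x^9 - 32x^8 + 428x^7 - 3136x^6 + 13786x^5 - 37232x^4 + 60276x^3 - 53424x^2 + 19845x

The graph has 9 vertices and degree multiset [8, 3, 3, 3, 3, 3, 3, 3, 3]; D is the diagonal matrix of degrees and L = D - A. L has integer entries, so p(x) = det(xI - L) has integer coefficients. Expanding the determinant yields x^9 - 32x^8 + 428x^7 - 3136x^6 + 13786x^5 - 37232x^4 + 60276x^3 - 53424x^2 + 19845x. Since p(0) = det(-L) = 0, x divides p(x). By the matrix-tree theorem the graph has (1/9) * product of the nonzero eigenvalues = 2205 spanning trees.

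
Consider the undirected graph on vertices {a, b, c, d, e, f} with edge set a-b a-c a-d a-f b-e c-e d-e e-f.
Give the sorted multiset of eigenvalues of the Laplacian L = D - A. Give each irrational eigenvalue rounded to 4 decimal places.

[0, 2, 2, 2, 4, 6]

With the vertex order [a, b, c, d, e, f], the degrees are [4, 2, 2, 2, 4, 2], giving D = diag(4, 2, 2, 2, 4, 2) and L = D - A. L is symmetric positive semidefinite, so every eigenvalue is real and nonnegative. The single zero eigenvalue shows the graph is connected. The largest eigenvalue, 6, is at most the vertex count 6.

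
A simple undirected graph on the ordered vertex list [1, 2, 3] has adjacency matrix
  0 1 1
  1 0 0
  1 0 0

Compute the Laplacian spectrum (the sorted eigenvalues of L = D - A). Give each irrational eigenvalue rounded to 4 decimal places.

With the vertex order [1, 2, 3], the degrees are [2, 1, 1], giving D = diag(2, 1, 1) and L = D - A. The multiplicity of 0 as a Laplacian eigenvalue equals the number of connected components. The single zero eigenvalue shows the graph is connected. By the matrix-tree theorem the graph has (1/3) * product of the nonzero eigenvalues = 1 spanning tree.

[0, 1, 3]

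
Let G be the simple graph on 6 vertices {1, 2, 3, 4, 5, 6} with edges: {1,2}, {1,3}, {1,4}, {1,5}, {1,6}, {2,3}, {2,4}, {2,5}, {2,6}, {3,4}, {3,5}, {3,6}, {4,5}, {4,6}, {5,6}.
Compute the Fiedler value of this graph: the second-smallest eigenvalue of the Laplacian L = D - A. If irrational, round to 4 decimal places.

With the vertex order [1, 2, 3, 4, 5, 6], the degrees are [5, 5, 5, 5, 5, 5], giving D = diag(5, 5, 5, 5, 5, 5) and L = D - A. The smallest Laplacian eigenvalue is always 0. The next one, lambda_2 = 6, measures how hard the graph is to disconnect: larger values mean better connectivity. The eigenvalues sum to 30, which equals trace(L) = 2|E|.

6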